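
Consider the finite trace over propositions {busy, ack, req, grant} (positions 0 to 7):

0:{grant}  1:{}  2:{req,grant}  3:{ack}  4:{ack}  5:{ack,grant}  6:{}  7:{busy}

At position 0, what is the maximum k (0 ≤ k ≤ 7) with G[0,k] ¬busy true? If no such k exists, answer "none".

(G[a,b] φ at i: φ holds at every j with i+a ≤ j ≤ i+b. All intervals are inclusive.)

¬busy must hold from j=0 onward; find where it first fails.
  j=0: holds
  j=1: holds
  j=2: holds
  j=3: holds
  j=4: holds
  j=5: holds
  j=6: holds
  j=7: fails
Holds on [0,6], so largest k = 6.

6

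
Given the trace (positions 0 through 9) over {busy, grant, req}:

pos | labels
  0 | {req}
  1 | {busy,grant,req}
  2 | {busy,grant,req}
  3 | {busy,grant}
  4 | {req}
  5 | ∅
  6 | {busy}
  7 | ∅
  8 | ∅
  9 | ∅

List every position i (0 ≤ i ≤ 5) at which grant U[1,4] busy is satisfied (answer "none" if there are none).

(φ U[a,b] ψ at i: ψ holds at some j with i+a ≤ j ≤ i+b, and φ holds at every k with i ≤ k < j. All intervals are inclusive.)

Evaluate at each i in [0,5]:
  i=0: ✗ (lhs fails at k=0 before rhs at j=1)
  i=1: ✓ (rhs at j=2; lhs holds on [1,1])
  i=2: ✓ (rhs at j=3; lhs holds on [2,2])
  i=3: ✗ (lhs fails at k=4 before rhs at j=6)
  i=4: ✗ (lhs fails at k=4 before rhs at j=6)
  i=5: ✗ (lhs fails at k=5 before rhs at j=6)

1, 2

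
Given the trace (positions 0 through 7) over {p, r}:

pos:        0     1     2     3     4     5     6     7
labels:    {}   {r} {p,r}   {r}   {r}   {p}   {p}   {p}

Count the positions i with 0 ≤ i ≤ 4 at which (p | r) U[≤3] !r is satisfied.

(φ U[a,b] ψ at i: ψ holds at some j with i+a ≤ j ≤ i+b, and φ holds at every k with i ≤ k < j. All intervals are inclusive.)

Evaluate at each i in [0,4]:
  i=0: ✓ (rhs at j=0)
  i=1: ✗ (no rhs in [1,4])
  i=2: ✓ (rhs at j=5; lhs holds on [2,4])
  i=3: ✓ (rhs at j=5; lhs holds on [3,4])
  i=4: ✓ (rhs at j=5; lhs holds on [4,4])
Positions where it holds: {0, 2, 3, 4} → 4.

4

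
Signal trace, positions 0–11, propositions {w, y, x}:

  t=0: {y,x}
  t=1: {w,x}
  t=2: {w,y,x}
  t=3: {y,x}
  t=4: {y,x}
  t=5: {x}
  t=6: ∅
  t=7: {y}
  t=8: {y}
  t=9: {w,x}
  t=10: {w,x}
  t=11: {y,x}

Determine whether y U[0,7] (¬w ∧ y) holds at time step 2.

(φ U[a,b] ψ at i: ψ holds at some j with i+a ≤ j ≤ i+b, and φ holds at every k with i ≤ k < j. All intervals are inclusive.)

Need some j in [2,9] with (¬w ∧ y), and y at every k in [2,j-1].
  j=2: (¬w ∧ y) false.
  j=3: (¬w ∧ y) holds; y holds at every k in [2,2] → satisfied.

Holds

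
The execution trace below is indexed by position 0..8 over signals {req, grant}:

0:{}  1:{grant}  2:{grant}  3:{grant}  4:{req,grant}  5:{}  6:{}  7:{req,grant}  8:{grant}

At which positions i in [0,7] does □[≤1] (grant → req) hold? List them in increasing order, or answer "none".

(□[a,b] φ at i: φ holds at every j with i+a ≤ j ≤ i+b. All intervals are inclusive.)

4, 5, 6

Evaluate at each i in [0,7]:
  i=0: ✗ (fails at j=1)
  i=1: ✗ (fails at j=1)
  i=2: ✗ (fails at j=2)
  i=3: ✗ (fails at j=3)
  i=4: ✓ (all of [4,5])
  i=5: ✓ (all of [5,6])
  i=6: ✓ (all of [6,7])
  i=7: ✗ (fails at j=8)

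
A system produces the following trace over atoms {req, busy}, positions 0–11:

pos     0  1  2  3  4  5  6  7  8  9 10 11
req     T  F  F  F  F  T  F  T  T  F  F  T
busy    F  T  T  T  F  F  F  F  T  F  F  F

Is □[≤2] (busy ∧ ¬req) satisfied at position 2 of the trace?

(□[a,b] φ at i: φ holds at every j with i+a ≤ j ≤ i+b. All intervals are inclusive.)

Check (busy ∧ ¬req) at every j in [2,4]:
  j=2: true
  j=3: true
  j=4: false
Fails at j=4 → formula fails.

Does not hold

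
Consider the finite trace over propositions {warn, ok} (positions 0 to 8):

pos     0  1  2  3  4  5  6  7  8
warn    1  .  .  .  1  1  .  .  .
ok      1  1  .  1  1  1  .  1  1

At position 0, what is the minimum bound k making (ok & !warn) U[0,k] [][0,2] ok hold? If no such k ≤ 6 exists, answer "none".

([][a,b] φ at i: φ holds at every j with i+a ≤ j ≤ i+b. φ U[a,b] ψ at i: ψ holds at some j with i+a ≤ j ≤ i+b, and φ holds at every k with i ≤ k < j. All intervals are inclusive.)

Need earliest j ≥ 0 with [][0,2] ok, and (ok & !warn) at every k in [0,j-1].
  j=0: rhs fails.
  j=1: rhs fails.
  j=2: rhs fails.
  j=3: rhs holds but lhs fails at k=0.
  j=4: rhs fails.
  j=5: rhs fails.
  j=6: rhs fails.
No witness within the range → none.

none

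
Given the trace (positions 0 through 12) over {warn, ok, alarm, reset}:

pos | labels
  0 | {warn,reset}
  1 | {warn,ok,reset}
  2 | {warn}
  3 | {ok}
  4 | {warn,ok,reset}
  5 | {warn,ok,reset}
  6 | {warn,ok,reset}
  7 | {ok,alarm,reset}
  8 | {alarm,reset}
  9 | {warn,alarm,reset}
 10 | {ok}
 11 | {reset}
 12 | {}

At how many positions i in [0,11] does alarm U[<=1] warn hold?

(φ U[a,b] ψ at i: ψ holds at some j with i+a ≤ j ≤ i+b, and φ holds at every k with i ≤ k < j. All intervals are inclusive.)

8

Evaluate at each i in [0,11]:
  i=0: ✓ (rhs at j=0)
  i=1: ✓ (rhs at j=1)
  i=2: ✓ (rhs at j=2)
  i=3: ✗ (lhs fails at k=3 before rhs at j=4)
  i=4: ✓ (rhs at j=4)
  i=5: ✓ (rhs at j=5)
  i=6: ✓ (rhs at j=6)
  i=7: ✗ (no rhs in [7,8])
  i=8: ✓ (rhs at j=9; lhs holds on [8,8])
  i=9: ✓ (rhs at j=9)
  i=10: ✗ (no rhs in [10,11])
  i=11: ✗ (no rhs in [11,12])
Positions where it holds: {0, 1, 2, 4, 5, 6, 8, 9} → 8.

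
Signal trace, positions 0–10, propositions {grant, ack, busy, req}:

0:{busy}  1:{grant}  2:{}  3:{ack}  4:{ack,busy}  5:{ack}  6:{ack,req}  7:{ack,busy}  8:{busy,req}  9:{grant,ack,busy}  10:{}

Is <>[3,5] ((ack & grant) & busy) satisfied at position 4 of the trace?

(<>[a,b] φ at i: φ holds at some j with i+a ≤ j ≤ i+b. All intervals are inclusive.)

Yes

Check ((ack & grant) & busy) at each j in [7,9]:
  j=7: false
  j=8: false
  j=9: true
Found at j=9 → formula holds.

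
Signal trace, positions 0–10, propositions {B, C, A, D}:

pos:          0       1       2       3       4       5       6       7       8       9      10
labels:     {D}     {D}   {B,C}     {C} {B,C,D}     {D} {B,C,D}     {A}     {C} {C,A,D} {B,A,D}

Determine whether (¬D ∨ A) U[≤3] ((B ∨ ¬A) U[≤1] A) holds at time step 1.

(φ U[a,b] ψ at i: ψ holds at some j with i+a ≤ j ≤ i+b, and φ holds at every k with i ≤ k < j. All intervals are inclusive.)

Does not hold

Need some j in [1,4] with ((B ∨ ¬A) U[≤1] A), and (¬D ∨ A) at every k in [1,j-1].
  j=1: ((B ∨ ¬A) U[≤1] A) — fails.
  j=2: ((B ∨ ¬A) U[≤1] A) — fails.
  j=3: ((B ∨ ¬A) U[≤1] A) — fails.
  j=4: ((B ∨ ¬A) U[≤1] A) — fails.
No j in the window works → until fails.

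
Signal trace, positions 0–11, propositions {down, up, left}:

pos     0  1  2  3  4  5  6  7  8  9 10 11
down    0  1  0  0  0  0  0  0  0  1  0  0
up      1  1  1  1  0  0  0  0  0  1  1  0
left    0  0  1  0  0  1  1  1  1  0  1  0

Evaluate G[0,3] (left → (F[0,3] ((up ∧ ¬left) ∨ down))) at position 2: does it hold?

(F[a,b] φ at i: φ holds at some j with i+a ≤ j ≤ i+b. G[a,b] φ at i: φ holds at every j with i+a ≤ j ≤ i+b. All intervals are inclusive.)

False

Check (left → (F[0,3] ((up ∧ ¬left) ∨ down))) at every j in [2,5]:
  j=2: antecedent true; consequent holds (witness at 3) → ✓
  j=3: antecedent false → ✓
  j=4: antecedent false → ✓
  j=5: antecedent true; consequent fails (none in [5,8]) → ✗
Fails at j=5 → formula fails.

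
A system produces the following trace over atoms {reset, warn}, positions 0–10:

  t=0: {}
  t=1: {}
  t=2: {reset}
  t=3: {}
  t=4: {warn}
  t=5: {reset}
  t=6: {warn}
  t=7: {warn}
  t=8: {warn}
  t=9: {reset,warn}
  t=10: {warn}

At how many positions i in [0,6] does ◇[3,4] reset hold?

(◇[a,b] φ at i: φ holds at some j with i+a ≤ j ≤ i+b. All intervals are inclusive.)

Evaluate at each i in [0,6]:
  i=0: ✗ (none in [3,4])
  i=1: ✓ (witness j=5)
  i=2: ✓ (witness j=5)
  i=3: ✗ (none in [6,7])
  i=4: ✗ (none in [7,8])
  i=5: ✓ (witness j=9)
  i=6: ✓ (witness j=9)
Positions where it holds: {1, 2, 5, 6} → 4.

4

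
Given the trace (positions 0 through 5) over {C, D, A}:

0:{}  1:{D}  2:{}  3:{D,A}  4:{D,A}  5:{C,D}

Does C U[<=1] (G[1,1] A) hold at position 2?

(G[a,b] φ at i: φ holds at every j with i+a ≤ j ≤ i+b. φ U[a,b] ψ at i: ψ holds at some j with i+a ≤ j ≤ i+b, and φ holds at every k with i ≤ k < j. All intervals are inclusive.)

Yes

Need some j in [2,3] with G[1,1] A, and C at every k in [2,j-1].
  j=2: G[1,1] A holds; no prefix to check → satisfied.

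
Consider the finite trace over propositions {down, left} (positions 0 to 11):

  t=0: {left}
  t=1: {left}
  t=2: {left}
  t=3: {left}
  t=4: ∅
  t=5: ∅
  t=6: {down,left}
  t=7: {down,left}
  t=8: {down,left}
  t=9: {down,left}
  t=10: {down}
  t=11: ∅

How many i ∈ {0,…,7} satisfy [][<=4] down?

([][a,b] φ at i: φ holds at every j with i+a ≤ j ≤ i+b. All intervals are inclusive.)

1

Evaluate at each i in [0,7]:
  i=0: ✗ (fails at j=0)
  i=1: ✗ (fails at j=1)
  i=2: ✗ (fails at j=2)
  i=3: ✗ (fails at j=3)
  i=4: ✗ (fails at j=4)
  i=5: ✗ (fails at j=5)
  i=6: ✓ (all of [6,10])
  i=7: ✗ (fails at j=11)
Positions where it holds: {6} → 1.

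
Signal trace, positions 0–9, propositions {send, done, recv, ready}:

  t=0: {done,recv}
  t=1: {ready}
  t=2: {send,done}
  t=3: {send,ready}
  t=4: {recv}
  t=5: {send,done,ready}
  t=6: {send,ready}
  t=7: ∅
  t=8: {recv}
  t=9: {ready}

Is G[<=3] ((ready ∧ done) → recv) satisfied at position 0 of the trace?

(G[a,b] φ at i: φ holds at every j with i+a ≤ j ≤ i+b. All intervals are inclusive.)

Check ((ready ∧ done) → recv) at every j in [0,3]:
  j=0: antecedent false → ✓
  j=1: antecedent false → ✓
  j=2: antecedent false → ✓
  j=3: antecedent false → ✓
All positions satisfy it → formula holds.

Holds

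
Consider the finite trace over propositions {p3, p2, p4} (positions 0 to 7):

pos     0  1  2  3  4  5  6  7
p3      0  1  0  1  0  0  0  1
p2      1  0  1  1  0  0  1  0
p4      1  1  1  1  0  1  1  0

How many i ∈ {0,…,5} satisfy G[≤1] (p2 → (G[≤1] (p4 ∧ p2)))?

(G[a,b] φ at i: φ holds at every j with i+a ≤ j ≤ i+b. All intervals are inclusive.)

Evaluate at each i in [0,5]:
  i=0: ✗ (fails at j=0)
  i=1: ✓ (all of [1,2])
  i=2: ✗ (fails at j=3)
  i=3: ✗ (fails at j=3)
  i=4: ✓ (all of [4,5])
  i=5: ✗ (fails at j=6)
Positions where it holds: {1, 4} → 2.

2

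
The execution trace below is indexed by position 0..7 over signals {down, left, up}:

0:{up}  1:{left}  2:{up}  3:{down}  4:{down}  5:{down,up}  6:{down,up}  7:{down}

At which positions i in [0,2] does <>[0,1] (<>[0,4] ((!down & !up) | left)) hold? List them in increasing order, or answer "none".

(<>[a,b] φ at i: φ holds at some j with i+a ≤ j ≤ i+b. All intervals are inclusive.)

0, 1

Evaluate at each i in [0,2]:
  i=0: ✓ (witness j=0)
  i=1: ✓ (witness j=1)
  i=2: ✗ (none in [2,3])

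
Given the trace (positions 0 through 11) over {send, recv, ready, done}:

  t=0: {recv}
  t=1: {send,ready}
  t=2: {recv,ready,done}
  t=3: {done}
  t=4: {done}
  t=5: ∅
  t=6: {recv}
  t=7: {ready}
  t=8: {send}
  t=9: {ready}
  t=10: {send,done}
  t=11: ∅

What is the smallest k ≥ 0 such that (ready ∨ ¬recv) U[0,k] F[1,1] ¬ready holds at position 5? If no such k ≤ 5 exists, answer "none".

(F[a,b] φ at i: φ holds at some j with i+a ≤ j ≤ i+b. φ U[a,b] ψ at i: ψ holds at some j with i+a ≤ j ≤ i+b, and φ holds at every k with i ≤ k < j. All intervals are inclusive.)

0

Need earliest j ≥ 5 with F[1,1] ¬ready, and (ready ∨ ¬recv) at every k in [5,j-1].
  j=5: rhs holds (empty prefix). k = 0.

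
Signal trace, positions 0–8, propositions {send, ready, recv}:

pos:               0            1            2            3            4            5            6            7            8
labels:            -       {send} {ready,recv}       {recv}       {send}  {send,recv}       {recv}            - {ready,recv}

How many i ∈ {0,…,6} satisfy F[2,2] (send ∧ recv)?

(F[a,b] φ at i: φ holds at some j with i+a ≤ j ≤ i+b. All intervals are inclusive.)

1

Evaluate at each i in [0,6]:
  i=0: ✗ (none in [2,2])
  i=1: ✗ (none in [3,3])
  i=2: ✗ (none in [4,4])
  i=3: ✓ (witness j=5)
  i=4: ✗ (none in [6,6])
  i=5: ✗ (none in [7,7])
  i=6: ✗ (none in [8,8])
Positions where it holds: {3} → 1.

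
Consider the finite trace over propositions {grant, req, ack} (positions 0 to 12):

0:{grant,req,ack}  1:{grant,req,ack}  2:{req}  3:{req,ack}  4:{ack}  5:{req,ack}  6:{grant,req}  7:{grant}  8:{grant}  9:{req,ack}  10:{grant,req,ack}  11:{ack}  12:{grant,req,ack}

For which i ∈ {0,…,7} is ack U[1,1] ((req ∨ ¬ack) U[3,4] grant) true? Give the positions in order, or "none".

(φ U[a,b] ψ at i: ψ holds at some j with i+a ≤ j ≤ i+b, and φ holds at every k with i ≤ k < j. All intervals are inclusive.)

Evaluate at each i in [0,7]:
  i=0: ✗ (no rhs in [1,1])
  i=1: ✗ (no rhs in [2,2])
  i=2: ✗ (no rhs in [3,3])
  i=3: ✗ (no rhs in [4,4])
  i=4: ✓ (rhs at j=5; lhs holds on [4,4])
  i=5: ✓ (rhs at j=6; lhs holds on [5,5])
  i=6: ✗ (lhs fails at k=6 before rhs at j=7)
  i=7: ✗ (no rhs in [8,8])

4, 5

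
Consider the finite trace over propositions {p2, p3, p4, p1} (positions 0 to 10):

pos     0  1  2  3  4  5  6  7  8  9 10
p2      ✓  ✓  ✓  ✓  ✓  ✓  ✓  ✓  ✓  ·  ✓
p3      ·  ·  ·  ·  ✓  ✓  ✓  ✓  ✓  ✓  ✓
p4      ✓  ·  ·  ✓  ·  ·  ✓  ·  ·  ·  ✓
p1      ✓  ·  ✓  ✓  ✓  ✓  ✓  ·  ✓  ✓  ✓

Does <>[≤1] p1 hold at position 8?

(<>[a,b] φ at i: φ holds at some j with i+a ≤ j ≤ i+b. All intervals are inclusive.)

Holds

Check p1 at each j in [8,9]:
  j=8: true
  j=9: true
Found at j=8 → formula holds.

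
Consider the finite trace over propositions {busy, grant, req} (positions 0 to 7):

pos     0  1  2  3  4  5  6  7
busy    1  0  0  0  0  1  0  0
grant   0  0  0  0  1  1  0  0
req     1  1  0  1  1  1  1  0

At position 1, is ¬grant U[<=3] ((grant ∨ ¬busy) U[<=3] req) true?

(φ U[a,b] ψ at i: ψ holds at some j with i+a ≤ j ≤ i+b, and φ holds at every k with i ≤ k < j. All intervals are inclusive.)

Need some j in [1,4] with ((grant ∨ ¬busy) U[<=3] req), and ¬grant at every k in [1,j-1].
  j=1: ((grant ∨ ¬busy) U[<=3] req) holds; no prefix to check → satisfied.

Holds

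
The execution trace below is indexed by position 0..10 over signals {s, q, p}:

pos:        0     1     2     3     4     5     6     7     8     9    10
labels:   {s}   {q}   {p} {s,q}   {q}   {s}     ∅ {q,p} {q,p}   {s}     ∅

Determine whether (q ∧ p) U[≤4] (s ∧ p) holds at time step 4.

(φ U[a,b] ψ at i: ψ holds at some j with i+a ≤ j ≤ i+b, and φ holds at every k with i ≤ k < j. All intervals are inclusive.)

Need some j in [4,8] with (s ∧ p), and (q ∧ p) at every k in [4,j-1].
  j=4: (s ∧ p) false.
  j=5: (s ∧ p) false.
  j=6: (s ∧ p) false.
  j=7: (s ∧ p) false.
  j=8: (s ∧ p) false.
No j in the window works → until fails.

False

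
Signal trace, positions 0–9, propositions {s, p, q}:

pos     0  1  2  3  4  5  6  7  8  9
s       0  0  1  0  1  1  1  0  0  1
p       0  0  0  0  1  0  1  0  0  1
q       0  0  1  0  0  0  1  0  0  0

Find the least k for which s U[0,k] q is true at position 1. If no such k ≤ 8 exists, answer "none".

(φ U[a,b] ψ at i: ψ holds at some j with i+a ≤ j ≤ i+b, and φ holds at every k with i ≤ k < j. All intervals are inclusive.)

Need earliest j ≥ 1 with q, and s at every k in [1,j-1].
  j=1: rhs fails.
  j=2: rhs holds but lhs fails at k=1.
  j=3: rhs fails.
  j=4: rhs fails.
  j=5: rhs fails.
  j=6: rhs holds but lhs fails at k=1.
  j=7: rhs fails.
  j=8: rhs fails.
  j=9: rhs fails.
No witness within the range → none.

none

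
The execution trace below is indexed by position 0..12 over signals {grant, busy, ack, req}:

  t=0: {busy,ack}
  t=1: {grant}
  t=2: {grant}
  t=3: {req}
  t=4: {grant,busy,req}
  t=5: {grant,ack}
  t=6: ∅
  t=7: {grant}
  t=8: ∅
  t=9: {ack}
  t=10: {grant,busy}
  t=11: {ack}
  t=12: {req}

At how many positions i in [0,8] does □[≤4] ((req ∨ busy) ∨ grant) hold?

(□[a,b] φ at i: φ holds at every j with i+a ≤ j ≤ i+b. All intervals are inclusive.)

Evaluate at each i in [0,8]:
  i=0: ✓ (all of [0,4])
  i=1: ✓ (all of [1,5])
  i=2: ✗ (fails at j=6)
  i=3: ✗ (fails at j=6)
  i=4: ✗ (fails at j=6)
  i=5: ✗ (fails at j=6)
  i=6: ✗ (fails at j=6)
  i=7: ✗ (fails at j=8)
  i=8: ✗ (fails at j=8)
Positions where it holds: {0, 1} → 2.

2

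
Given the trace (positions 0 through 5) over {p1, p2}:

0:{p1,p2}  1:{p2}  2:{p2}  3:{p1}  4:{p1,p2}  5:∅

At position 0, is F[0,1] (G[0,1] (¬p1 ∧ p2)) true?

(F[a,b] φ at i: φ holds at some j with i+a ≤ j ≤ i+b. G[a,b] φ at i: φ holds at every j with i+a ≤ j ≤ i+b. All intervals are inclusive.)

Holds

Check G[0,1] (¬p1 ∧ p2) at each j in [0,1]:
  j=0: fails at 0
  j=1: holds on [1,2]
Found at j=1 → formula holds.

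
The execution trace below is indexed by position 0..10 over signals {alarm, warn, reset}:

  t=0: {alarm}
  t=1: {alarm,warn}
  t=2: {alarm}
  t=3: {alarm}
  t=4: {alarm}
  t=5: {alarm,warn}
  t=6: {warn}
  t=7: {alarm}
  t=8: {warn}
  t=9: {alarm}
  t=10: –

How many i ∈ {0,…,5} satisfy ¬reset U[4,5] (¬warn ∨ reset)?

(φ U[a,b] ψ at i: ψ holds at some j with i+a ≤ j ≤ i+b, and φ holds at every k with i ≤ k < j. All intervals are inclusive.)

Evaluate at each i in [0,5]:
  i=0: ✓ (rhs at j=4; lhs holds on [0,3])
  i=1: ✗ (no rhs in [5,6])
  i=2: ✓ (rhs at j=7; lhs holds on [2,6])
  i=3: ✓ (rhs at j=7; lhs holds on [3,6])
  i=4: ✓ (rhs at j=9; lhs holds on [4,8])
  i=5: ✓ (rhs at j=9; lhs holds on [5,8])
Positions where it holds: {0, 2, 3, 4, 5} → 5.

5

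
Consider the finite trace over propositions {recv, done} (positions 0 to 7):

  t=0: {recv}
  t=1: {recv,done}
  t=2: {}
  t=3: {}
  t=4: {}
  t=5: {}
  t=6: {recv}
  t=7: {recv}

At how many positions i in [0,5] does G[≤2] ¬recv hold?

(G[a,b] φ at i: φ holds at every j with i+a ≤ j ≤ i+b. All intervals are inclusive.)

2

Evaluate at each i in [0,5]:
  i=0: ✗ (fails at j=0)
  i=1: ✗ (fails at j=1)
  i=2: ✓ (all of [2,4])
  i=3: ✓ (all of [3,5])
  i=4: ✗ (fails at j=6)
  i=5: ✗ (fails at j=6)
Positions where it holds: {2, 3} → 2.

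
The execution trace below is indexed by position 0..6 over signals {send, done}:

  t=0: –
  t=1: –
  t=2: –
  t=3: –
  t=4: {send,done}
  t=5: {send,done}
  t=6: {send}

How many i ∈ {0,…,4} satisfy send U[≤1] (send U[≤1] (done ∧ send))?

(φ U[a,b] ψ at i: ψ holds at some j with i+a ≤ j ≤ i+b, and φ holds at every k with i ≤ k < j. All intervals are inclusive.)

1

Evaluate at each i in [0,4]:
  i=0: ✗ (no rhs in [0,1])
  i=1: ✗ (no rhs in [1,2])
  i=2: ✗ (no rhs in [2,3])
  i=3: ✗ (lhs fails at k=3 before rhs at j=4)
  i=4: ✓ (rhs at j=4)
Positions where it holds: {4} → 1.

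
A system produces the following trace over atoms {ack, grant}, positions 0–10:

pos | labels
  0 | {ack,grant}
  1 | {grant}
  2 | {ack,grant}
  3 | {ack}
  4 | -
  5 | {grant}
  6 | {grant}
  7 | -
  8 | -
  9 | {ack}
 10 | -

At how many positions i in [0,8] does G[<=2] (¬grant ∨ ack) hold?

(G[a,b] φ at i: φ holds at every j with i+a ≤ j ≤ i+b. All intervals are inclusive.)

3

Evaluate at each i in [0,8]:
  i=0: ✗ (fails at j=1)
  i=1: ✗ (fails at j=1)
  i=2: ✓ (all of [2,4])
  i=3: ✗ (fails at j=5)
  i=4: ✗ (fails at j=5)
  i=5: ✗ (fails at j=5)
  i=6: ✗ (fails at j=6)
  i=7: ✓ (all of [7,9])
  i=8: ✓ (all of [8,10])
Positions where it holds: {2, 7, 8} → 3.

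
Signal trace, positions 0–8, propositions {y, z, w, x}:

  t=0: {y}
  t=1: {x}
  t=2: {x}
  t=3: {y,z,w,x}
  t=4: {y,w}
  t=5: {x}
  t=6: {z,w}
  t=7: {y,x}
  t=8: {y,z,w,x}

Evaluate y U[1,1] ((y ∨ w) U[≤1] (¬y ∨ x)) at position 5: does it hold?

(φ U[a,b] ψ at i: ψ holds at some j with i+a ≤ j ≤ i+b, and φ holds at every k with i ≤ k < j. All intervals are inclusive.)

Need some j in [6,6] with ((y ∨ w) U[≤1] (¬y ∨ x)), and y at every k in [5,j-1].
  j=6: ((y ∨ w) U[≤1] (¬y ∨ x)) holds, but y fails at k=5 → not this j.
No j in the window works → until fails.

Does not hold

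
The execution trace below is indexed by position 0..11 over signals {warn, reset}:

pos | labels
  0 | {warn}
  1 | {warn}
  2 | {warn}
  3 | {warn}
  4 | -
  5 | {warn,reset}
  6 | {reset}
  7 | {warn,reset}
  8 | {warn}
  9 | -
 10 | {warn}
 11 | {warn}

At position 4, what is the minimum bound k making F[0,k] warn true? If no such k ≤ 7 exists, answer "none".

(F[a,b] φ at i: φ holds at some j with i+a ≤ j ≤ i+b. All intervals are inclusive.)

Scan j = 4,5,… for warn:
  j=4: fails
  j=5: holds
First hit at j=5, so smallest k = 5-4 = 1.

1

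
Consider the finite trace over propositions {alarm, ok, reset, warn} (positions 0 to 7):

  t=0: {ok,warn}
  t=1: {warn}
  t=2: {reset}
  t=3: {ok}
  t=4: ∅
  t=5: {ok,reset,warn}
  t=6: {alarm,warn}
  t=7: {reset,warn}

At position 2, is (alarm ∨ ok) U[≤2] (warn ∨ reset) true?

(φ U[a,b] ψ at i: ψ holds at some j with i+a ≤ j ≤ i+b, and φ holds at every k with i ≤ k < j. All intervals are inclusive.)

Need some j in [2,4] with (warn ∨ reset), and (alarm ∨ ok) at every k in [2,j-1].
  j=2: (warn ∨ reset) holds; no prefix to check → satisfied.

Yes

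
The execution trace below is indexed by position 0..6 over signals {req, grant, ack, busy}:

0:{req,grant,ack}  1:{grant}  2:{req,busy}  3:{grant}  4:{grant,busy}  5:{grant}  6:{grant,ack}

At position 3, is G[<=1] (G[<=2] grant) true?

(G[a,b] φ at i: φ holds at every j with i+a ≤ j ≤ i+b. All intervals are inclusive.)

True

Check G[<=2] grant at every j in [3,4]:
  j=3: holds on [3,5]
  j=4: holds on [4,6]
All positions satisfy it → formula holds.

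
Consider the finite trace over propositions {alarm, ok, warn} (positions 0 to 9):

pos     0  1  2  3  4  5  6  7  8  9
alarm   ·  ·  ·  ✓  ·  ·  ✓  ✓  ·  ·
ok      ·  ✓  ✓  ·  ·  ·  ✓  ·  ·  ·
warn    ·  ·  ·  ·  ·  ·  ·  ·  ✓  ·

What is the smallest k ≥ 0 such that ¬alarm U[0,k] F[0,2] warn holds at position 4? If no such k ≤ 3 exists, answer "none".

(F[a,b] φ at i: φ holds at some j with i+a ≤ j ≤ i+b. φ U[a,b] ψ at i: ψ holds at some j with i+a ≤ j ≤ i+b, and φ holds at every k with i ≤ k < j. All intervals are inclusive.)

Need earliest j ≥ 4 with F[0,2] warn, and ¬alarm at every k in [4,j-1].
  j=4: rhs fails.
  j=5: rhs fails.
  j=6: rhs holds; lhs holds on [4,5]. k = 2.

2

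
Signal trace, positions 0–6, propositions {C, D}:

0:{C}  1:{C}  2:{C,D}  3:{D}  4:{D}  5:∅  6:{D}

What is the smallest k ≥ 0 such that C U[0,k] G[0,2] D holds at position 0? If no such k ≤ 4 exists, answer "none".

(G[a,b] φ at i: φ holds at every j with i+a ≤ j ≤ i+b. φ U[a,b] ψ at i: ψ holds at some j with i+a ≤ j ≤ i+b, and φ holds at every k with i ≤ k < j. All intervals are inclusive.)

Need earliest j ≥ 0 with G[0,2] D, and C at every k in [0,j-1].
  j=0: rhs fails.
  j=1: rhs fails.
  j=2: rhs holds; lhs holds on [0,1]. k = 2.

2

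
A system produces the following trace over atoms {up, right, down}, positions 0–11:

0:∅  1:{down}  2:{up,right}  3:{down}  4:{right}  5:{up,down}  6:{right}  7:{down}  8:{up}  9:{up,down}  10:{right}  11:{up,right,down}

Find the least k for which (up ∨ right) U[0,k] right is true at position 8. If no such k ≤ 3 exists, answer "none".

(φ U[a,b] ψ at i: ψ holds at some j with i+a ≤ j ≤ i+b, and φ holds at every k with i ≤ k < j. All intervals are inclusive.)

Need earliest j ≥ 8 with right, and (up ∨ right) at every k in [8,j-1].
  j=8: rhs fails.
  j=9: rhs fails.
  j=10: rhs holds; lhs holds on [8,9]. k = 2.

2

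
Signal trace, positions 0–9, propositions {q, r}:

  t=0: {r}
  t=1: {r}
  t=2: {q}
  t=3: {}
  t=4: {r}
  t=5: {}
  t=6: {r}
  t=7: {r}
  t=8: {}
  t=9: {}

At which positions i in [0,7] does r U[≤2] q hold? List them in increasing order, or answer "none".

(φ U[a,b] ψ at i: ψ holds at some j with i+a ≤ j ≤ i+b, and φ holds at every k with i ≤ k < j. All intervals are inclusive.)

0, 1, 2

Evaluate at each i in [0,7]:
  i=0: ✓ (rhs at j=2; lhs holds on [0,1])
  i=1: ✓ (rhs at j=2; lhs holds on [1,1])
  i=2: ✓ (rhs at j=2)
  i=3: ✗ (no rhs in [3,5])
  i=4: ✗ (no rhs in [4,6])
  i=5: ✗ (no rhs in [5,7])
  i=6: ✗ (no rhs in [6,8])
  i=7: ✗ (no rhs in [7,9])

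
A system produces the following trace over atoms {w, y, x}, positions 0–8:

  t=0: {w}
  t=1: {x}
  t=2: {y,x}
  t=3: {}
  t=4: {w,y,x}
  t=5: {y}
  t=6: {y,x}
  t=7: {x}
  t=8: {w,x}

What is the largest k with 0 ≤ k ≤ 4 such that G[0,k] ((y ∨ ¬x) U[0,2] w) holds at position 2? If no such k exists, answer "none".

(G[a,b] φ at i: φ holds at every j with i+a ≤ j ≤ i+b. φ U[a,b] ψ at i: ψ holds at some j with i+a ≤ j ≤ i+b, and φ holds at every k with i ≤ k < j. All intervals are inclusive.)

2

((y ∨ ¬x) U[0,2] w) must hold from j=2 onward; find where it first fails.
  j=2: holds
  j=3: holds
  j=4: holds
  j=5: fails
Holds on [2,4], so largest k = 2.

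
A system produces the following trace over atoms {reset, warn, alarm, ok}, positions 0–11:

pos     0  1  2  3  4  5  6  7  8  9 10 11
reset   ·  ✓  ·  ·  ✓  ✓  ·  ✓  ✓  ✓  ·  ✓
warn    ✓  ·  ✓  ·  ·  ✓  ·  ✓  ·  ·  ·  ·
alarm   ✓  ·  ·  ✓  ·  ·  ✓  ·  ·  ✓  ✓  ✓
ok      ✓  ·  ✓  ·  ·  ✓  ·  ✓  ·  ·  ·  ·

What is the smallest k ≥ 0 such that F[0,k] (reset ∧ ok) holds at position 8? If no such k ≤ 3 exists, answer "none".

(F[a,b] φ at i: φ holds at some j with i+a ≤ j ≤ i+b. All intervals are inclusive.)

none

Scan j = 8,9,… for (reset ∧ ok):
  j=8: fails
  j=9: fails
  j=10: fails
  j=11: fails
No j in [8,11] satisfies it → none.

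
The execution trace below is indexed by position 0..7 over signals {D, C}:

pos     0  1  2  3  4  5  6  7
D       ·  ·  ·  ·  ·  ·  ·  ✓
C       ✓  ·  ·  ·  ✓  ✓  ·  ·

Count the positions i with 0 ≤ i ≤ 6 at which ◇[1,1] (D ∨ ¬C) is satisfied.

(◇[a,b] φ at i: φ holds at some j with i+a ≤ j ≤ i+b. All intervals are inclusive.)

Evaluate at each i in [0,6]:
  i=0: ✓ (witness j=1)
  i=1: ✓ (witness j=2)
  i=2: ✓ (witness j=3)
  i=3: ✗ (none in [4,4])
  i=4: ✗ (none in [5,5])
  i=5: ✓ (witness j=6)
  i=6: ✓ (witness j=7)
Positions where it holds: {0, 1, 2, 5, 6} → 5.

5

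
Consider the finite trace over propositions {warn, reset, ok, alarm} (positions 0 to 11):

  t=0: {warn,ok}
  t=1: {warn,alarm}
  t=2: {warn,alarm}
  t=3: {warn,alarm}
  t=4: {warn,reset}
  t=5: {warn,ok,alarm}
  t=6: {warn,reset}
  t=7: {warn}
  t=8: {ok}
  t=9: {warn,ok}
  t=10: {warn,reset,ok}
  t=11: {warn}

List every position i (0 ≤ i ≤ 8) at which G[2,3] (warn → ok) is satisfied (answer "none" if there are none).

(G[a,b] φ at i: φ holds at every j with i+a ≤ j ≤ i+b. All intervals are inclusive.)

Evaluate at each i in [0,8]:
  i=0: ✗ (fails at j=2)
  i=1: ✗ (fails at j=3)
  i=2: ✗ (fails at j=4)
  i=3: ✗ (fails at j=6)
  i=4: ✗ (fails at j=6)
  i=5: ✗ (fails at j=7)
  i=6: ✓ (all of [8,9])
  i=7: ✓ (all of [9,10])
  i=8: ✗ (fails at j=11)

6, 7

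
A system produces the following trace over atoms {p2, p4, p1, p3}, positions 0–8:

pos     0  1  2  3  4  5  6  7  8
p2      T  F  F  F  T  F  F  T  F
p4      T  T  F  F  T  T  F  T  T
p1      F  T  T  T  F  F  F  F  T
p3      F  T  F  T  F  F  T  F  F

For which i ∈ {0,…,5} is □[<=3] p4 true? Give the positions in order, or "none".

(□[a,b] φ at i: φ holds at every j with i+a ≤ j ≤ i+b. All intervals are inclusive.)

none

Evaluate at each i in [0,5]:
  i=0: ✗ (fails at j=2)
  i=1: ✗ (fails at j=2)
  i=2: ✗ (fails at j=2)
  i=3: ✗ (fails at j=3)
  i=4: ✗ (fails at j=6)
  i=5: ✗ (fails at j=6)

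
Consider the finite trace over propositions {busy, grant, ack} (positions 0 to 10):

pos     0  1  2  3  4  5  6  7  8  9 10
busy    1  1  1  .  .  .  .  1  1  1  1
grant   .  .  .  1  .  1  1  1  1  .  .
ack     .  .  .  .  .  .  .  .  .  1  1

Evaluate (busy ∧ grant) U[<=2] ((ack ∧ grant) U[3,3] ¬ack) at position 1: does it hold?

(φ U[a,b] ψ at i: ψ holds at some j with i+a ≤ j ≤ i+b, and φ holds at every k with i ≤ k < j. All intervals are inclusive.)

Does not hold

Need some j in [1,3] with ((ack ∧ grant) U[3,3] ¬ack), and (busy ∧ grant) at every k in [1,j-1].
  j=1: ((ack ∧ grant) U[3,3] ¬ack) — fails.
  j=2: ((ack ∧ grant) U[3,3] ¬ack) — fails.
  j=3: ((ack ∧ grant) U[3,3] ¬ack) — fails.
No j in the window works → until fails.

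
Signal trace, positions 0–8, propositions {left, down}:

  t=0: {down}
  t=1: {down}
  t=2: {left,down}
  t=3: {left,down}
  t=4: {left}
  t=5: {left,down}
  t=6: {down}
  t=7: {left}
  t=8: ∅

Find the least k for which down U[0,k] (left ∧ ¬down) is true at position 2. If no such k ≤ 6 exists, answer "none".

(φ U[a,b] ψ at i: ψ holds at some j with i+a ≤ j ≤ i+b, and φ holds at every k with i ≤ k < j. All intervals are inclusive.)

Need earliest j ≥ 2 with (left ∧ ¬down), and down at every k in [2,j-1].
  j=2: rhs fails.
  j=3: rhs fails.
  j=4: rhs holds; lhs holds on [2,3]. k = 2.

2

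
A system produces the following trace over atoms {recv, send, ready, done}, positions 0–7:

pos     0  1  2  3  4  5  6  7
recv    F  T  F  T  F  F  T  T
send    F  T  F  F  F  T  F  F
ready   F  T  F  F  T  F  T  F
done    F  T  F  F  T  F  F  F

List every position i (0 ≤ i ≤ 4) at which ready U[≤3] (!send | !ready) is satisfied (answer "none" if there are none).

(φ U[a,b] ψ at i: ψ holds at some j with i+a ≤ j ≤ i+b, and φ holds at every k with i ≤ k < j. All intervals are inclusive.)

Evaluate at each i in [0,4]:
  i=0: ✓ (rhs at j=0)
  i=1: ✓ (rhs at j=2; lhs holds on [1,1])
  i=2: ✓ (rhs at j=2)
  i=3: ✓ (rhs at j=3)
  i=4: ✓ (rhs at j=4)

0, 1, 2, 3, 4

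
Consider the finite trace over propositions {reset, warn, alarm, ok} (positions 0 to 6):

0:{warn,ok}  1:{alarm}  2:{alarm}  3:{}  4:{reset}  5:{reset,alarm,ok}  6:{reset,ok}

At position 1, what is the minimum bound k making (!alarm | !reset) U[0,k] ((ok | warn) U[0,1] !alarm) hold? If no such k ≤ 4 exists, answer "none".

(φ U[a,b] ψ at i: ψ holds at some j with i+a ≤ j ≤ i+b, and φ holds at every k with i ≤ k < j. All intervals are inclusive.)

2

Need earliest j ≥ 1 with ((ok | warn) U[0,1] !alarm), and (!alarm | !reset) at every k in [1,j-1].
  j=1: rhs fails.
  j=2: rhs fails.
  j=3: rhs holds; lhs holds on [1,2]. k = 2.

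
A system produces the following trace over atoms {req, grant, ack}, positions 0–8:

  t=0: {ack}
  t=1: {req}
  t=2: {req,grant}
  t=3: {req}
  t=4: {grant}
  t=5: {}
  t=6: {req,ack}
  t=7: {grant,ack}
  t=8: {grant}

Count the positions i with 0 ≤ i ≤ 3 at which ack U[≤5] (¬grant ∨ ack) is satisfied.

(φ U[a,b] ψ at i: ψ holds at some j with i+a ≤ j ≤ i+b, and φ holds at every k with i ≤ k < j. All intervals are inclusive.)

3

Evaluate at each i in [0,3]:
  i=0: ✓ (rhs at j=0)
  i=1: ✓ (rhs at j=1)
  i=2: ✗ (lhs fails at k=2 before rhs at j=3)
  i=3: ✓ (rhs at j=3)
Positions where it holds: {0, 1, 3} → 3.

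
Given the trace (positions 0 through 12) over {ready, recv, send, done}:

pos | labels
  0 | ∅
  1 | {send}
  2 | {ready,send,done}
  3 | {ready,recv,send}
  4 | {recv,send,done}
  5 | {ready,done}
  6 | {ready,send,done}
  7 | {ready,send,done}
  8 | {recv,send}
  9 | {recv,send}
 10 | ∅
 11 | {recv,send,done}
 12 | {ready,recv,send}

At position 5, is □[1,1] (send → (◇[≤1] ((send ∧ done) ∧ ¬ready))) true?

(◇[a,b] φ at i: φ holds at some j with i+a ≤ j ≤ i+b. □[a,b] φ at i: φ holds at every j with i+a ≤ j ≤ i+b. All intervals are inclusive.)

Does not hold

Check (send → (◇[≤1] ((send ∧ done) ∧ ¬ready))) at every j in [6,6]:
  j=6: antecedent true; consequent fails (none in [6,7]) → ✗
Fails at j=6 → formula fails.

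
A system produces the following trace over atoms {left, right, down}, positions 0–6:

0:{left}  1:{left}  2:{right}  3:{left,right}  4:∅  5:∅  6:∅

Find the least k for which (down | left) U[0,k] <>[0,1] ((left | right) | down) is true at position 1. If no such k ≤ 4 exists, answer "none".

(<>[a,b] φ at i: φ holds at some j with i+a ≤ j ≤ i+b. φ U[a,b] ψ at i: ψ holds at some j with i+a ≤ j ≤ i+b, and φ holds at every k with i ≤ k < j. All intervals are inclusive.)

0

Need earliest j ≥ 1 with <>[0,1] ((left | right) | down), and (down | left) at every k in [1,j-1].
  j=1: rhs holds (empty prefix). k = 0.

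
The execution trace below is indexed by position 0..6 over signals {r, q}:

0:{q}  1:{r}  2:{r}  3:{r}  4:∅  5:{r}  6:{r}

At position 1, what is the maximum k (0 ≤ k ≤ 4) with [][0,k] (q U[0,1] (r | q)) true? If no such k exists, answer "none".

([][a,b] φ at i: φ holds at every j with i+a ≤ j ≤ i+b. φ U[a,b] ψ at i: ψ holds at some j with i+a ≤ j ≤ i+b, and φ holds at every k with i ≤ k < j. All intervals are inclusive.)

(q U[0,1] (r | q)) must hold from j=1 onward; find where it first fails.
  j=1: holds
  j=2: holds
  j=3: holds
  j=4: fails
Holds on [1,3], so largest k = 2.

2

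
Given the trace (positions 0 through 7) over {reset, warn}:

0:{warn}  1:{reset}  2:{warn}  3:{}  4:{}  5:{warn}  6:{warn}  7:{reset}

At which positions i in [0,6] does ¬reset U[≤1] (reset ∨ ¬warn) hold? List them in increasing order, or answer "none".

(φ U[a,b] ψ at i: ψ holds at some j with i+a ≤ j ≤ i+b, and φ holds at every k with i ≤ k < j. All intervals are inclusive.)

Evaluate at each i in [0,6]:
  i=0: ✓ (rhs at j=1; lhs holds on [0,0])
  i=1: ✓ (rhs at j=1)
  i=2: ✓ (rhs at j=3; lhs holds on [2,2])
  i=3: ✓ (rhs at j=3)
  i=4: ✓ (rhs at j=4)
  i=5: ✗ (no rhs in [5,6])
  i=6: ✓ (rhs at j=7; lhs holds on [6,6])

0, 1, 2, 3, 4, 6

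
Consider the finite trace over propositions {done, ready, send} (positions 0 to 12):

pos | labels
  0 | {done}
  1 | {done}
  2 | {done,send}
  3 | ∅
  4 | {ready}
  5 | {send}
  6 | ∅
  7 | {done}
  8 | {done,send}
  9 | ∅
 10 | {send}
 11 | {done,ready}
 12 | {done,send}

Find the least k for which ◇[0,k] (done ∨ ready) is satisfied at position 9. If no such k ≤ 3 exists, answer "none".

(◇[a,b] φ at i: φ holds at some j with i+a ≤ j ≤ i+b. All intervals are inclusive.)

Scan j = 9,10,… for (done ∨ ready):
  j=9: fails
  j=10: fails
  j=11: holds
First hit at j=11, so smallest k = 11-9 = 2.

2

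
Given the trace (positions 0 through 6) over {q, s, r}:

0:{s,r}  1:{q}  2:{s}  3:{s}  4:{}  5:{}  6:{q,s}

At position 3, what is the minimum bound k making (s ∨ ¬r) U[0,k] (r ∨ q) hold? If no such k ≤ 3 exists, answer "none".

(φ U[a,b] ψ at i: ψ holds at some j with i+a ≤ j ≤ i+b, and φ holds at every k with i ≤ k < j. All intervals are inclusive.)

Need earliest j ≥ 3 with (r ∨ q), and (s ∨ ¬r) at every k in [3,j-1].
  j=3: rhs fails.
  j=4: rhs fails.
  j=5: rhs fails.
  j=6: rhs holds; lhs holds on [3,5]. k = 3.

3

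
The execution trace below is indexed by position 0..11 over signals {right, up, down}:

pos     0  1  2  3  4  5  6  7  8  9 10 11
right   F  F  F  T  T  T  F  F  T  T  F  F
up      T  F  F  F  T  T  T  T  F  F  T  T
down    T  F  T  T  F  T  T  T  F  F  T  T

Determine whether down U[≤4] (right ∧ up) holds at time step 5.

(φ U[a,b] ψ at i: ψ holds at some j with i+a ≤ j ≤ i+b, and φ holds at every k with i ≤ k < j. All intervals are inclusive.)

Holds

Need some j in [5,9] with (right ∧ up), and down at every k in [5,j-1].
  j=5: (right ∧ up) holds; no prefix to check → satisfied.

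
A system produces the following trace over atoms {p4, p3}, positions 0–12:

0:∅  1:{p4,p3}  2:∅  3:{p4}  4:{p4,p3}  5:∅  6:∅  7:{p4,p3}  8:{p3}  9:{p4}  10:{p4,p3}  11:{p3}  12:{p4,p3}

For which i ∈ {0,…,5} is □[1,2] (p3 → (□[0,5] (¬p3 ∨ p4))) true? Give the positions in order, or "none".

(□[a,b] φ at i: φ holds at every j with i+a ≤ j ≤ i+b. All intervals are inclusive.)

Evaluate at each i in [0,5]:
  i=0: ✓ (all of [1,2])
  i=1: ✓ (all of [2,3])
  i=2: ✗ (fails at j=4)
  i=3: ✗ (fails at j=4)
  i=4: ✓ (all of [5,6])
  i=5: ✗ (fails at j=7)

0, 1, 4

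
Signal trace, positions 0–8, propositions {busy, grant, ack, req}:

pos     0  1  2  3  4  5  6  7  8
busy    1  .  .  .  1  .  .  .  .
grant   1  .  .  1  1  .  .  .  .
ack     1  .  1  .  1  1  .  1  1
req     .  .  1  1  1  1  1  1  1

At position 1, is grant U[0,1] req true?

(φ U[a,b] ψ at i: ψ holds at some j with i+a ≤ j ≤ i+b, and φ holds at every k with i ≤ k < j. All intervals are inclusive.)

False

Need some j in [1,2] with req, and grant at every k in [1,j-1].
  j=1: req false.
  j=2: req holds, but grant fails at k=1 → not this j.
No j in the window works → until fails.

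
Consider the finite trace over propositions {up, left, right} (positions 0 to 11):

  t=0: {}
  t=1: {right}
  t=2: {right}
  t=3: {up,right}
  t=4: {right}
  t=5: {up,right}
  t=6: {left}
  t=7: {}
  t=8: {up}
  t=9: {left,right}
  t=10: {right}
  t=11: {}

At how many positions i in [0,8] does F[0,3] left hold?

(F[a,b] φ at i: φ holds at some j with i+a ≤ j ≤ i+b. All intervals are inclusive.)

6

Evaluate at each i in [0,8]:
  i=0: ✗ (none in [0,3])
  i=1: ✗ (none in [1,4])
  i=2: ✗ (none in [2,5])
  i=3: ✓ (witness j=6)
  i=4: ✓ (witness j=6)
  i=5: ✓ (witness j=6)
  i=6: ✓ (witness j=6)
  i=7: ✓ (witness j=9)
  i=8: ✓ (witness j=9)
Positions where it holds: {3, 4, 5, 6, 7, 8} → 6.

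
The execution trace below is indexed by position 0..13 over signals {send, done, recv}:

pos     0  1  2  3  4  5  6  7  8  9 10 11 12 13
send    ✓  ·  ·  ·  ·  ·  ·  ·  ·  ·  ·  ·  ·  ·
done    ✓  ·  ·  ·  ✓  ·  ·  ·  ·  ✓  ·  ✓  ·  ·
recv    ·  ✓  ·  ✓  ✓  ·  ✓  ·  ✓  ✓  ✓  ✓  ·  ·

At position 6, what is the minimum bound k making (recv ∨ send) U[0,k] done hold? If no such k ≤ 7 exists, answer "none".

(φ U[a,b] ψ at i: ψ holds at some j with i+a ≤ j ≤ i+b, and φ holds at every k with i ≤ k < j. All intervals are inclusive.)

none

Need earliest j ≥ 6 with done, and (recv ∨ send) at every k in [6,j-1].
  j=6: rhs fails.
  j=7: rhs fails.
  j=8: rhs fails.
  j=9: rhs holds but lhs fails at k=7.
  j=10: rhs fails.
  j=11: rhs holds but lhs fails at k=7.
  j=12: rhs fails.
  j=13: rhs fails.
No witness within the range → none.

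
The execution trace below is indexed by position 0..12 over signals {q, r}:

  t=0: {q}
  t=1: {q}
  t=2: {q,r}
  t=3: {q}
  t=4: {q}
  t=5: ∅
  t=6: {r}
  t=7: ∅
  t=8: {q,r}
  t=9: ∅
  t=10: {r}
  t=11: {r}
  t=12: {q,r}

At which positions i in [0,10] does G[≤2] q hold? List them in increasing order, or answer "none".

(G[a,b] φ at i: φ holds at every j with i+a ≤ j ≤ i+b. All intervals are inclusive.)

Evaluate at each i in [0,10]:
  i=0: ✓ (all of [0,2])
  i=1: ✓ (all of [1,3])
  i=2: ✓ (all of [2,4])
  i=3: ✗ (fails at j=5)
  i=4: ✗ (fails at j=5)
  i=5: ✗ (fails at j=5)
  i=6: ✗ (fails at j=6)
  i=7: ✗ (fails at j=7)
  i=8: ✗ (fails at j=9)
  i=9: ✗ (fails at j=9)
  i=10: ✗ (fails at j=10)

0, 1, 2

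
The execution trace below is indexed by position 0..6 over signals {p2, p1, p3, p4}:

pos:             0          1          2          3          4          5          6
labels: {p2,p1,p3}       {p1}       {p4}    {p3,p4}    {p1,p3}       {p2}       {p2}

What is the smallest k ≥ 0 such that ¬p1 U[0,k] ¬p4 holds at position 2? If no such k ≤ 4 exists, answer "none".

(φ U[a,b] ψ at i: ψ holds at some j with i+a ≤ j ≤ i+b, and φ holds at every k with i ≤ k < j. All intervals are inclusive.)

2

Need earliest j ≥ 2 with ¬p4, and ¬p1 at every k in [2,j-1].
  j=2: rhs fails.
  j=3: rhs fails.
  j=4: rhs holds; lhs holds on [2,3]. k = 2.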